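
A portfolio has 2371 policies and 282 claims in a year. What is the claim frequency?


frequency = claims / policies
= 282 / 2371
= 0.1189


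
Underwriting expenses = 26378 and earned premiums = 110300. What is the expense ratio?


Expense ratio = expenses / premiums
= 26378 / 110300
= 0.2391


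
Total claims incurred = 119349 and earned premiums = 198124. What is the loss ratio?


Loss ratio = claims / premiums
= 119349 / 198124
= 0.6024


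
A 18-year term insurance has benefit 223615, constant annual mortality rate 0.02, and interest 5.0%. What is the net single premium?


NSP = benefit * sum_{k=0}^{n-1} k_p_x * q * v^(k+1)
With constant q=0.02, v=0.952381
Sum = 0.203188
NSP = 223615 * 0.203188
= 45435.8151


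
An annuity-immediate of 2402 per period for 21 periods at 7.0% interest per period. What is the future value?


FV = PMT * ((1+i)^n - 1) / i
= 2402 * ((1.07)^21 - 1) / 0.07
= 2402 * (4.140562 - 1) / 0.07
= 107766.1546


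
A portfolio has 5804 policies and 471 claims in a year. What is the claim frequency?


frequency = claims / policies
= 471 / 5804
= 0.0812


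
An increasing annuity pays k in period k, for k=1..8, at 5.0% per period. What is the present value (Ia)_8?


(Ia)_n = sum_{k=1}^{n} k * v^k, v = 1/(1+i)
v = 0.952381
Sum computed term by term:
(Ia)_8 = 27.4332


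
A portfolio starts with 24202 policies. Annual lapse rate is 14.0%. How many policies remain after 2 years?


remaining = initial * (1 - lapse)^years
= 24202 * (1 - 0.14)^2
= 24202 * 0.7396
= 17899.7992


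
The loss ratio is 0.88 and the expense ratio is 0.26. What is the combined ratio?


Combined ratio = loss ratio + expense ratio
= 0.88 + 0.26
= 1.14


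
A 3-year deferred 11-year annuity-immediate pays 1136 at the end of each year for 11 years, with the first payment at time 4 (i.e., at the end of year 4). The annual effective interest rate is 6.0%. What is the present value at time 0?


PV at time 3 of the 11-year annuity-immediate:
a_n = 1136 * (1-(1+0.06)^(-11))/0.06 = 8959.4895
Discount back 3 years to time 0:
PV = 8959.4895 * (1+0.06)^(-3)
= 8959.4895 * 0.839619
= 7522.5602


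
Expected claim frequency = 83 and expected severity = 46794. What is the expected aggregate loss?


E[S] = E[N] * E[X]
= 83 * 46794
= 3.8839e+06


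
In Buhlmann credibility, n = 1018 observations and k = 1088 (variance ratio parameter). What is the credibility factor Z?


Z = n / (n + k)
= 1018 / (1018 + 1088)
= 1018 / 2106
= 0.4834


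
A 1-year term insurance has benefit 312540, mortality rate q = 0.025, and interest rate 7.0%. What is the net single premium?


NSP = benefit * q * v
v = 1/(1+i) = 0.934579
NSP = 312540 * 0.025 * 0.934579
= 7302.3364


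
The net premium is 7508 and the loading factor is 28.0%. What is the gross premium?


Gross = net * (1 + loading)
= 7508 * (1 + 0.28)
= 7508 * 1.28
= 9610.24


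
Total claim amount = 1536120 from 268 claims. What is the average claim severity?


severity = total / number
= 1536120 / 268
= 5731.791


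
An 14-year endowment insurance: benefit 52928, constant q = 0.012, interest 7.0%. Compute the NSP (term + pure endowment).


Term component = 5208.8136
Pure endowment = 14_p_x * v^14 * benefit = 0.844495 * 0.387817 * 52928 = 17334.4402
NSP = 22543.2538


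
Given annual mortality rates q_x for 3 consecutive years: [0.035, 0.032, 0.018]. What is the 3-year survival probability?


p_k = 1 - q_k for each year
Survival = product of (1 - q_k)
= 0.965 * 0.968 * 0.982
= 0.9173


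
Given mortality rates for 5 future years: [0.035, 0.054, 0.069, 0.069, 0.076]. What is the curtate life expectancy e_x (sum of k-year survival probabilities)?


e_x = sum_{k=1}^{n} k_p_x
k_p_x values:
  1_p_x = 0.965
  2_p_x = 0.91289
  3_p_x = 0.849901
  4_p_x = 0.791257
  5_p_x = 0.731122
e_x = 4.2502


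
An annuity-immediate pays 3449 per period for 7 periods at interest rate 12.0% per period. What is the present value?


PV = PMT * (1 - (1+i)^(-n)) / i
= 3449 * (1 - (1+0.12)^(-7)) / 0.12
= 3449 * (1 - 0.452349) / 0.12
= 3449 * 4.563757
= 15740.3963


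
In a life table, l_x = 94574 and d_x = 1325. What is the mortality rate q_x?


q_x = d_x / l_x
= 1325 / 94574
= 0.014


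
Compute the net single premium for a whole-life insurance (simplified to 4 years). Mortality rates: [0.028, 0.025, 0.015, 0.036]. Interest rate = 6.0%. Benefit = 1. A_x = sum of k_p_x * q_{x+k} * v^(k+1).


v = 0.943396
Year 0: k_p_x=1.0, q=0.028, term=0.026415
Year 1: k_p_x=0.972, q=0.025, term=0.021627
Year 2: k_p_x=0.9477, q=0.015, term=0.011936
Year 3: k_p_x=0.933484, q=0.036, term=0.026619
A_x = 0.0866


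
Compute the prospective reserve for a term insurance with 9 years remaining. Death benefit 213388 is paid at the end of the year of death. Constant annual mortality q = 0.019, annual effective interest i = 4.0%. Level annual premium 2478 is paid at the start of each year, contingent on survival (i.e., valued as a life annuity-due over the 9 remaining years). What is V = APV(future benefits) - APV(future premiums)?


v = 1/(1+i) = 0.961538
APV(future benefits) per unit = sum_{k=0}^{8} k_p_x * q * v^(k+1) = 0.131653
APV(future benefits) = 213388 * 0.131653 = 28093.2424
Life annuity-due factor ä_{x:9} = sum_{k=0}^{8} k_p_x * v^k = 7.206288
APV(future premiums) = 2478 * 7.206288 = 17857.1815
V = 28093.2424 - 17857.1815
= 10236.0608


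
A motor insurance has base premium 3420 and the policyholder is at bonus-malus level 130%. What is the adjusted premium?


adjusted = base * BM_level / 100
= 3420 * 130 / 100
= 3420 * 1.3
= 4446.0


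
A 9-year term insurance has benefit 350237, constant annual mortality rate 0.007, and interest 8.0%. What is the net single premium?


NSP = benefit * sum_{k=0}^{n-1} k_p_x * q * v^(k+1)
With constant q=0.007, v=0.925926
Sum = 0.042676
NSP = 350237 * 0.042676
= 14946.6248


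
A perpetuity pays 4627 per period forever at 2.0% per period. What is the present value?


PV = PMT / i
= 4627 / 0.02
= 231350.0


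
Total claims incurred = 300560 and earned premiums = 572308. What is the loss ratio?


Loss ratio = claims / premiums
= 300560 / 572308
= 0.5252


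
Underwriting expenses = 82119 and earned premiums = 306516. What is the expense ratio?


Expense ratio = expenses / premiums
= 82119 / 306516
= 0.2679


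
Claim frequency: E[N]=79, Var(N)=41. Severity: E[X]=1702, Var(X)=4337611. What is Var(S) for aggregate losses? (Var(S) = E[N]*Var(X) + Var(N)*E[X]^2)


Var(S) = E[N]*Var(X) + Var(N)*E[X]^2
= 79*4337611 + 41*1702^2
= 342671269 + 118768964
= 4.6144e+08


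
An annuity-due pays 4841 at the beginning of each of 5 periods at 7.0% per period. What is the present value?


PV_due = PMT * (1-(1+i)^(-n))/i * (1+i)
PV_immediate = 19849.0558
PV_due = 19849.0558 * 1.07
= 21238.4897


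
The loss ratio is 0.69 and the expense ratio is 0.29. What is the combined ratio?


Combined ratio = loss ratio + expense ratio
= 0.69 + 0.29
= 0.98


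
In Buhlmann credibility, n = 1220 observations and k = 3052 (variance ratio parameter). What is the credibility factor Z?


Z = n / (n + k)
= 1220 / (1220 + 3052)
= 1220 / 4272
= 0.2856


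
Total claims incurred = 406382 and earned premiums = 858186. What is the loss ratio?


Loss ratio = claims / premiums
= 406382 / 858186
= 0.4735


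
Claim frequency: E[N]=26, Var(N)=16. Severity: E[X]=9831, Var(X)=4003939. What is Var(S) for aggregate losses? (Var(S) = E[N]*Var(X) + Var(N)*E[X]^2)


Var(S) = E[N]*Var(X) + Var(N)*E[X]^2
= 26*4003939 + 16*9831^2
= 104102414 + 1546376976
= 1.6505e+09


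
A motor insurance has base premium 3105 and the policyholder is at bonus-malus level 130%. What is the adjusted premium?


adjusted = base * BM_level / 100
= 3105 * 130 / 100
= 3105 * 1.3
= 4036.5


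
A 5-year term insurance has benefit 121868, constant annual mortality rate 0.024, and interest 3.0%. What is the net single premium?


NSP = benefit * sum_{k=0}^{n-1} k_p_x * q * v^(k+1)
With constant q=0.024, v=0.970874
Sum = 0.104913
NSP = 121868 * 0.104913
= 12785.495


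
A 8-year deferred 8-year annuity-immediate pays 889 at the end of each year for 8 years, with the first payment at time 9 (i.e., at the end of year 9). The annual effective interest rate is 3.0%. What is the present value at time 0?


PV at time 8 of the 8-year annuity-immediate:
a_n = 889 * (1-(1+0.03)^(-8))/0.03 = 6240.5064
Discount back 8 years to time 0:
PV = 6240.5064 * (1+0.03)^(-8)
= 6240.5064 * 0.789409
= 4926.3133


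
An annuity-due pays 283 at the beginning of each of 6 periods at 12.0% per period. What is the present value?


PV_due = PMT * (1-(1+i)^(-n))/i * (1+i)
PV_immediate = 1163.5283
PV_due = 1163.5283 * 1.12
= 1303.1517


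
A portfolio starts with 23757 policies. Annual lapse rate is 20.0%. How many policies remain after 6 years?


remaining = initial * (1 - lapse)^years
= 23757 * (1 - 0.2)^6
= 23757 * 0.262144
= 6227.755


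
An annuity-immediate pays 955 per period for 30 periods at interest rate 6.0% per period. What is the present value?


PV = PMT * (1 - (1+i)^(-n)) / i
= 955 * (1 - (1+0.06)^(-30)) / 0.06
= 955 * (1 - 0.17411) / 0.06
= 955 * 13.764831
= 13145.4137


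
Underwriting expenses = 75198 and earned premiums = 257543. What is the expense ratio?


Expense ratio = expenses / premiums
= 75198 / 257543
= 0.292


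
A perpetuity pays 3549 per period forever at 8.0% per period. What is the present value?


PV = PMT / i
= 3549 / 0.08
= 44362.5


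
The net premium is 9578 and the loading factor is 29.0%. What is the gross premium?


Gross = net * (1 + loading)
= 9578 * (1 + 0.29)
= 9578 * 1.29
= 12355.62


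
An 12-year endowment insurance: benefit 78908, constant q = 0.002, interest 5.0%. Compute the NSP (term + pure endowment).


Term component = 1385.0802
Pure endowment = 12_p_x * v^12 * benefit = 0.976262 * 0.556837 * 78908 = 42895.9156
NSP = 44280.9958


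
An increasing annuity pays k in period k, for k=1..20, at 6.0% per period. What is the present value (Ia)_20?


(Ia)_n = sum_{k=1}^{n} k * v^k, v = 1/(1+i)
v = 0.943396
Sum computed term by term:
(Ia)_20 = 98.7004


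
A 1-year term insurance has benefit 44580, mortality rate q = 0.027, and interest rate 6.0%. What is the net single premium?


NSP = benefit * q * v
v = 1/(1+i) = 0.943396
NSP = 44580 * 0.027 * 0.943396
= 1135.5283


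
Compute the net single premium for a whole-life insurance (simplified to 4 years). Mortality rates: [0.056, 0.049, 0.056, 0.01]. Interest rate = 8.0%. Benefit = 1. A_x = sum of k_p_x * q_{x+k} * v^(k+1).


v = 0.925926
Year 0: k_p_x=1.0, q=0.056, term=0.051852
Year 1: k_p_x=0.944, q=0.049, term=0.039657
Year 2: k_p_x=0.897744, q=0.056, term=0.039909
Year 3: k_p_x=0.84747, q=0.01, term=0.006229
A_x = 0.1376


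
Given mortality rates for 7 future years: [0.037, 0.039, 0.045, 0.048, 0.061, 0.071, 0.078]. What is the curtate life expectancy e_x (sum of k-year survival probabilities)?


e_x = sum_{k=1}^{n} k_p_x
k_p_x values:
  1_p_x = 0.963
  2_p_x = 0.925443
  3_p_x = 0.883798
  4_p_x = 0.841376
  5_p_x = 0.790052
  6_p_x = 0.733958
  7_p_x = 0.676709
e_x = 5.8143


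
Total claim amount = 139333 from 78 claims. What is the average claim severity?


severity = total / number
= 139333 / 78
= 1786.3205


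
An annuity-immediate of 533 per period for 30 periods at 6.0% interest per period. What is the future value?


FV = PMT * ((1+i)^n - 1) / i
= 533 * ((1.06)^30 - 1) / 0.06
= 533 * (5.743491 - 1) / 0.06
= 42138.0133


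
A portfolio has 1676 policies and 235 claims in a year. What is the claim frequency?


frequency = claims / policies
= 235 / 1676
= 0.1402


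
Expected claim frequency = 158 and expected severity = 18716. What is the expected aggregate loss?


E[S] = E[N] * E[X]
= 158 * 18716
= 2.9571e+06


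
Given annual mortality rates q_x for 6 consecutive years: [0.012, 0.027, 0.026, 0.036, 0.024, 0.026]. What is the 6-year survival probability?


p_k = 1 - q_k for each year
Survival = product of (1 - q_k)
= 0.988 * 0.973 * 0.974 * 0.964 * 0.976 * 0.974
= 0.8581


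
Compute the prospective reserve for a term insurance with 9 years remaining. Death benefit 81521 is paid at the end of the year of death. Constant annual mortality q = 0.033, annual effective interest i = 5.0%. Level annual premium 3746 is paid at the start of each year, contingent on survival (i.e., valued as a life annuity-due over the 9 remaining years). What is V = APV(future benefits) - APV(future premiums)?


v = 1/(1+i) = 0.952381
APV(future benefits) per unit = sum_{k=0}^{8} k_p_x * q * v^(k+1) = 0.208107
APV(future benefits) = 81521 * 0.208107 = 16965.1141
Life annuity-due factor ä_{x:9} = sum_{k=0}^{8} k_p_x * v^k = 6.621595
APV(future premiums) = 3746 * 6.621595 = 24804.4967
V = 16965.1141 - 24804.4967
= -7839.3826


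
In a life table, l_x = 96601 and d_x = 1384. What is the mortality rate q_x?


q_x = d_x / l_x
= 1384 / 96601
= 0.0143


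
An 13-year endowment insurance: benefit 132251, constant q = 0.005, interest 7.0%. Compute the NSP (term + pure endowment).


Term component = 5388.9083
Pure endowment = 13_p_x * v^13 * benefit = 0.936915 * 0.414964 * 132251 = 51417.3754
NSP = 56806.2837


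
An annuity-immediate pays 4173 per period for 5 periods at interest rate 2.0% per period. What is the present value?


PV = PMT * (1 - (1+i)^(-n)) / i
= 4173 * (1 - (1+0.02)^(-5)) / 0.02
= 4173 * (1 - 0.905731) / 0.02
= 4173 * 4.71346
= 19669.2665


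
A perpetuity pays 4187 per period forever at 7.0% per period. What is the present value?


PV = PMT / i
= 4187 / 0.07
= 59814.2857


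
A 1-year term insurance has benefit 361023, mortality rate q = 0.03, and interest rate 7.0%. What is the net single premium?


NSP = benefit * q * v
v = 1/(1+i) = 0.934579
NSP = 361023 * 0.03 * 0.934579
= 10122.1402


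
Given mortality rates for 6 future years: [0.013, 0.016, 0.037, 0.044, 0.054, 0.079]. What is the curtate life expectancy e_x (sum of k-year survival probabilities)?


e_x = sum_{k=1}^{n} k_p_x
k_p_x values:
  1_p_x = 0.987
  2_p_x = 0.971208
  3_p_x = 0.935273
  4_p_x = 0.894121
  5_p_x = 0.845839
  6_p_x = 0.779017
e_x = 5.4125


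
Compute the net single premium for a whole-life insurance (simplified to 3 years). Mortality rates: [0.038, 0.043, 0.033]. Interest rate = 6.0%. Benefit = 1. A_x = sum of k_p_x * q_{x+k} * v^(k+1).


v = 0.943396
Year 0: k_p_x=1.0, q=0.038, term=0.035849
Year 1: k_p_x=0.962, q=0.043, term=0.036816
Year 2: k_p_x=0.920634, q=0.033, term=0.025508
A_x = 0.0982


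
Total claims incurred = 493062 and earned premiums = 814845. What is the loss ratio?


Loss ratio = claims / premiums
= 493062 / 814845
= 0.6051


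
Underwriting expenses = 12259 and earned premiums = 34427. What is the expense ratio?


Expense ratio = expenses / premiums
= 12259 / 34427
= 0.3561


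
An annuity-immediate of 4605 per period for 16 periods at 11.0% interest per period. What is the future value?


FV = PMT * ((1+i)^n - 1) / i
= 4605 * ((1.11)^16 - 1) / 0.11
= 4605 * (5.310894 - 1) / 0.11
= 180469.7127


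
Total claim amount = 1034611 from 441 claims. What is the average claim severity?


severity = total / number
= 1034611 / 441
= 2346.0567


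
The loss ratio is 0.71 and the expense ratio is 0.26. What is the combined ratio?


Combined ratio = loss ratio + expense ratio
= 0.71 + 0.26
= 0.97


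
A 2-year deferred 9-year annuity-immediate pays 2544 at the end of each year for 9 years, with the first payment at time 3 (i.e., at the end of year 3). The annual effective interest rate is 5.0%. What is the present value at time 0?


PV at time 2 of the 9-year annuity-immediate:
a_n = 2544 * (1-(1+0.05)^(-9))/0.05 = 18082.2983
Discount back 2 years to time 0:
PV = 18082.2983 * (1+0.05)^(-2)
= 18082.2983 * 0.907029
= 16401.1776


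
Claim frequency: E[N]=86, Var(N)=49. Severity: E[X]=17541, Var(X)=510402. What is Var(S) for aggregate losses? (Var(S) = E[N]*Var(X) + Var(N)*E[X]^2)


Var(S) = E[N]*Var(X) + Var(N)*E[X]^2
= 86*510402 + 49*17541^2
= 43894572 + 15076647369
= 1.5121e+10


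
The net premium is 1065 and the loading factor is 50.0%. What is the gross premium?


Gross = net * (1 + loading)
= 1065 * (1 + 0.5)
= 1065 * 1.5
= 1597.5


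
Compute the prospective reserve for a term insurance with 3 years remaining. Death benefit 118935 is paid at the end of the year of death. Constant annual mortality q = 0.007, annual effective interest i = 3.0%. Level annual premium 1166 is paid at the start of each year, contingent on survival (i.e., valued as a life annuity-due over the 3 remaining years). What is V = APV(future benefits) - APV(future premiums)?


v = 1/(1+i) = 0.970874
APV(future benefits) per unit = sum_{k=0}^{2} k_p_x * q * v^(k+1) = 0.019665
APV(future benefits) = 118935 * 0.019665 = 2338.8237
Life annuity-due factor ä_{x:3} = sum_{k=0}^{2} k_p_x * v^k = 2.893523
APV(future premiums) = 1166 * 2.893523 = 3373.8483
V = 2338.8237 - 3373.8483
= -1035.0246


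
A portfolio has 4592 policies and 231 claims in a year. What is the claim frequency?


frequency = claims / policies
= 231 / 4592
= 0.0503


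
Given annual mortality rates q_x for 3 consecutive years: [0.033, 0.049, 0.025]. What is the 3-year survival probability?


p_k = 1 - q_k for each year
Survival = product of (1 - q_k)
= 0.967 * 0.951 * 0.975
= 0.8966


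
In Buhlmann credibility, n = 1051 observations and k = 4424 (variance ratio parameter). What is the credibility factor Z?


Z = n / (n + k)
= 1051 / (1051 + 4424)
= 1051 / 5475
= 0.192


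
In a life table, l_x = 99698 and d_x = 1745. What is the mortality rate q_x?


q_x = d_x / l_x
= 1745 / 99698
= 0.0175


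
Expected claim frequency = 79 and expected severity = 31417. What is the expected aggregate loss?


E[S] = E[N] * E[X]
= 79 * 31417
= 2.4819e+06


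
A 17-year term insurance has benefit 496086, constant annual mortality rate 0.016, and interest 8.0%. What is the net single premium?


NSP = benefit * sum_{k=0}^{n-1} k_p_x * q * v^(k+1)
With constant q=0.016, v=0.925926
Sum = 0.132424
NSP = 496086 * 0.132424
= 65693.9271


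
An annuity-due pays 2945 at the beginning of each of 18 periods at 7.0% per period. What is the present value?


PV_due = PMT * (1-(1+i)^(-n))/i * (1+i)
PV_immediate = 29624.0109
PV_due = 29624.0109 * 1.07
= 31697.6917


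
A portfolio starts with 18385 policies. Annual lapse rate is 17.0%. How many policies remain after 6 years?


remaining = initial * (1 - lapse)^years
= 18385 * (1 - 0.17)^6
= 18385 * 0.32694
= 6010.7988


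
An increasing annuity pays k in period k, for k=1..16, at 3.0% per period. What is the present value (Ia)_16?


(Ia)_n = sum_{k=1}^{n} k * v^k, v = 1/(1+i)
v = 0.970874
Sum computed term by term:
(Ia)_16 = 98.9088


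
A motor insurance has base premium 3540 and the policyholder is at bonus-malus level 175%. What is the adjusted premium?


adjusted = base * BM_level / 100
= 3540 * 175 / 100
= 3540 * 1.75
= 6195.0


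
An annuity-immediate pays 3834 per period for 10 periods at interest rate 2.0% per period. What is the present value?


PV = PMT * (1 - (1+i)^(-n)) / i
= 3834 * (1 - (1+0.02)^(-10)) / 0.02
= 3834 * (1 - 0.820348) / 0.02
= 3834 * 8.982585
= 34439.2309


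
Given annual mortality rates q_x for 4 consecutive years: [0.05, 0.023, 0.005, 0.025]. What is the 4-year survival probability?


p_k = 1 - q_k for each year
Survival = product of (1 - q_k)
= 0.95 * 0.977 * 0.995 * 0.975
= 0.9004


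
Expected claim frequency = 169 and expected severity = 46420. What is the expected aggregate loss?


E[S] = E[N] * E[X]
= 169 * 46420
= 7.8450e+06


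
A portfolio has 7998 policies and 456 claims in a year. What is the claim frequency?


frequency = claims / policies
= 456 / 7998
= 0.057


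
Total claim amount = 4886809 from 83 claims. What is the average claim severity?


severity = total / number
= 4886809 / 83
= 58877.2169


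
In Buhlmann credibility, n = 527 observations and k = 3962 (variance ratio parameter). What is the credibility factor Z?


Z = n / (n + k)
= 527 / (527 + 3962)
= 527 / 4489
= 0.1174


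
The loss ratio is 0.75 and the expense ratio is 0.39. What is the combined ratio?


Combined ratio = loss ratio + expense ratio
= 0.75 + 0.39
= 1.14


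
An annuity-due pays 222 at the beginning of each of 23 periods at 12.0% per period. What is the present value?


PV_due = PMT * (1-(1+i)^(-n))/i * (1+i)
PV_immediate = 1713.4923
PV_due = 1713.4923 * 1.12
= 1919.1114


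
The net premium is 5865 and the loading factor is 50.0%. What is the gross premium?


Gross = net * (1 + loading)
= 5865 * (1 + 0.5)
= 5865 * 1.5
= 8797.5


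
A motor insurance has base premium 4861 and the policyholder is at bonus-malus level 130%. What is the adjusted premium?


adjusted = base * BM_level / 100
= 4861 * 130 / 100
= 4861 * 1.3
= 6319.3


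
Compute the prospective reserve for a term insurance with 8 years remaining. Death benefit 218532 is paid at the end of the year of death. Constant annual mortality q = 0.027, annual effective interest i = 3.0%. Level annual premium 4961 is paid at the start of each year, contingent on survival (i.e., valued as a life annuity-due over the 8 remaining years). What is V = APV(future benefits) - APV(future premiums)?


v = 1/(1+i) = 0.970874
APV(future benefits) per unit = sum_{k=0}^{7} k_p_x * q * v^(k+1) = 0.173288
APV(future benefits) = 218532 * 0.173288 = 37869.0664
Life annuity-due factor ä_{x:8} = sum_{k=0}^{7} k_p_x * v^k = 6.610633
APV(future premiums) = 4961 * 6.610633 = 32795.3482
V = 37869.0664 - 32795.3482
= 5073.7183


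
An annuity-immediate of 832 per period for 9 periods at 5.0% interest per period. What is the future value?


FV = PMT * ((1+i)^n - 1) / i
= 832 * ((1.05)^9 - 1) / 0.05
= 832 * (1.551328 - 1) / 0.05
= 9174.1015


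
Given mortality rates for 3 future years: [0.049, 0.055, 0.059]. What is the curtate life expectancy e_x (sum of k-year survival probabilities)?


e_x = sum_{k=1}^{n} k_p_x
k_p_x values:
  1_p_x = 0.951
  2_p_x = 0.898695
  3_p_x = 0.845672
e_x = 2.6954


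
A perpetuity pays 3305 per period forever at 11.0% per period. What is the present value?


PV = PMT / i
= 3305 / 0.11
= 30045.4545


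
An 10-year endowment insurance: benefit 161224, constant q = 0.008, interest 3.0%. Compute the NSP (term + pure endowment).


Term component = 10635.207
Pure endowment = 10_p_x * v^10 * benefit = 0.922819 * 0.744094 * 161224 = 110706.7666
NSP = 121341.9736


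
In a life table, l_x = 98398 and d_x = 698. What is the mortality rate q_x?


q_x = d_x / l_x
= 698 / 98398
= 0.0071


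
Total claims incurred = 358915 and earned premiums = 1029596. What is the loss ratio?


Loss ratio = claims / premiums
= 358915 / 1029596
= 0.3486


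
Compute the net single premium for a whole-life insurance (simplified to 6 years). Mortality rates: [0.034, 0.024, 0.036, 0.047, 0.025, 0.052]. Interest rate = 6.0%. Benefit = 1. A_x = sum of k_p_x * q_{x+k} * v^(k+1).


v = 0.943396
Year 0: k_p_x=1.0, q=0.034, term=0.032075
Year 1: k_p_x=0.966, q=0.024, term=0.020634
Year 2: k_p_x=0.942816, q=0.036, term=0.028498
Year 3: k_p_x=0.908875, q=0.047, term=0.033836
Year 4: k_p_x=0.866158, q=0.025, term=0.016181
Year 5: k_p_x=0.844504, q=0.052, term=0.030958
A_x = 0.1622


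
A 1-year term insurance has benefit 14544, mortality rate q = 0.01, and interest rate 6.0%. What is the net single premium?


NSP = benefit * q * v
v = 1/(1+i) = 0.943396
NSP = 14544 * 0.01 * 0.943396
= 137.2075


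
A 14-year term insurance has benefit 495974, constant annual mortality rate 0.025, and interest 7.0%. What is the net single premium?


NSP = benefit * sum_{k=0}^{n-1} k_p_x * q * v^(k+1)
With constant q=0.025, v=0.934579
Sum = 0.191559
NSP = 495974 * 0.191559
= 95008.1349


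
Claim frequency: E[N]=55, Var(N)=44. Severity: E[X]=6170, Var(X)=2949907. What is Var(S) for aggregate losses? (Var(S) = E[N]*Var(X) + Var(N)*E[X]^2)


Var(S) = E[N]*Var(X) + Var(N)*E[X]^2
= 55*2949907 + 44*6170^2
= 162244885 + 1675031600
= 1.8373e+09


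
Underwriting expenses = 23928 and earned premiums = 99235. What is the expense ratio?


Expense ratio = expenses / premiums
= 23928 / 99235
= 0.2411


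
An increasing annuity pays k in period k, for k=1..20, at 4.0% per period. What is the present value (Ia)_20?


(Ia)_n = sum_{k=1}^{n} k * v^k, v = 1/(1+i)
v = 0.961538
Sum computed term by term:
(Ia)_20 = 125.155


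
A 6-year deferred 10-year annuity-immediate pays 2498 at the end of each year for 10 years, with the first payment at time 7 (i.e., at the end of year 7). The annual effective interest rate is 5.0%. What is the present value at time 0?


PV at time 6 of the 10-year annuity-immediate:
a_n = 2498 * (1-(1+0.05)^(-10))/0.05 = 19288.8939
Discount back 6 years to time 0:
PV = 19288.8939 * (1+0.05)^(-6)
= 19288.8939 * 0.746215
= 14393.6696


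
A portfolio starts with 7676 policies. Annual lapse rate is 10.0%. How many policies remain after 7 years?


remaining = initial * (1 - lapse)^years
= 7676 * (1 - 0.1)^7
= 7676 * 0.478297
= 3671.407


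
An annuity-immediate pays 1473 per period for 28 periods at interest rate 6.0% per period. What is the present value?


PV = PMT * (1 - (1+i)^(-n)) / i
= 1473 * (1 - (1+0.06)^(-28)) / 0.06
= 1473 * (1 - 0.19563) / 0.06
= 1473 * 13.406164
= 19747.28


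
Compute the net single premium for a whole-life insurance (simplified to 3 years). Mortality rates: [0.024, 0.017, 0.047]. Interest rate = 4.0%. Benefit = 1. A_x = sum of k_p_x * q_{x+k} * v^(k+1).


v = 0.961538
Year 0: k_p_x=1.0, q=0.024, term=0.023077
Year 1: k_p_x=0.976, q=0.017, term=0.01534
Year 2: k_p_x=0.959408, q=0.047, term=0.040087
A_x = 0.0785


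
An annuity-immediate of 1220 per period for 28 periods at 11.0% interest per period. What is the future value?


FV = PMT * ((1+i)^n - 1) / i
= 1220 * ((1.11)^28 - 1) / 0.11
= 1220 * (18.579901 - 1) / 0.11
= 194977.0888


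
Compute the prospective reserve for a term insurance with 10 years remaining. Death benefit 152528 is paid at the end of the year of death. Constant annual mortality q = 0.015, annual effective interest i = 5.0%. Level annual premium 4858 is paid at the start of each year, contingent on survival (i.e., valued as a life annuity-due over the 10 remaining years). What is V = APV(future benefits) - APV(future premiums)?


v = 1/(1+i) = 0.952381
APV(future benefits) per unit = sum_{k=0}^{9} k_p_x * q * v^(k+1) = 0.108969
APV(future benefits) = 152528 * 0.108969 = 16620.8619
Life annuity-due factor ä_{x:10} = sum_{k=0}^{9} k_p_x * v^k = 7.627848
APV(future premiums) = 4858 * 7.627848 = 37056.0834
V = 16620.8619 - 37056.0834
= -20435.2216


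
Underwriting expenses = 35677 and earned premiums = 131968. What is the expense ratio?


Expense ratio = expenses / premiums
= 35677 / 131968
= 0.2703


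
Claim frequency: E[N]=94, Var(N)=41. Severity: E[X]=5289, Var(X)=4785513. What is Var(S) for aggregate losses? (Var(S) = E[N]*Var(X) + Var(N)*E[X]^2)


Var(S) = E[N]*Var(X) + Var(N)*E[X]^2
= 94*4785513 + 41*5289^2
= 449838222 + 1146914361
= 1.5968e+09


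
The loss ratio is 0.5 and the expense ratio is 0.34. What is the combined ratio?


Combined ratio = loss ratio + expense ratio
= 0.5 + 0.34
= 0.84


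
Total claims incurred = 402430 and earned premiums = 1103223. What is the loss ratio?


Loss ratio = claims / premiums
= 402430 / 1103223
= 0.3648


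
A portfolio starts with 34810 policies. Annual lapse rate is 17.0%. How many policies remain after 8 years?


remaining = initial * (1 - lapse)^years
= 34810 * (1 - 0.17)^8
= 34810 * 0.225229
= 7840.2293


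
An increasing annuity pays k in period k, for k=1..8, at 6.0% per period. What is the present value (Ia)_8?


(Ia)_n = sum_{k=1}^{n} k * v^k, v = 1/(1+i)
v = 0.943396
Sum computed term by term:
(Ia)_8 = 26.0514


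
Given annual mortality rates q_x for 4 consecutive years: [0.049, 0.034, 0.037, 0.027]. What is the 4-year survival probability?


p_k = 1 - q_k for each year
Survival = product of (1 - q_k)
= 0.951 * 0.966 * 0.963 * 0.973
= 0.8608


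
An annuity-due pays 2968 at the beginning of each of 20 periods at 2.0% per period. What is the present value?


PV_due = PMT * (1-(1+i)^(-n))/i * (1+i)
PV_immediate = 48531.0542
PV_due = 48531.0542 * 1.02
= 49501.6753


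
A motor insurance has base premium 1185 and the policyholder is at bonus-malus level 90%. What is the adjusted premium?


adjusted = base * BM_level / 100
= 1185 * 90 / 100
= 1185 * 0.9
= 1066.5


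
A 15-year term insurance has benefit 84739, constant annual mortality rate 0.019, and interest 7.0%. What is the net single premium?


NSP = benefit * sum_{k=0}^{n-1} k_p_x * q * v^(k+1)
With constant q=0.019, v=0.934579
Sum = 0.155455
NSP = 84739 * 0.155455
= 13173.0634


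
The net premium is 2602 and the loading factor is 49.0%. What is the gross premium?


Gross = net * (1 + loading)
= 2602 * (1 + 0.49)
= 2602 * 1.49
= 3876.98


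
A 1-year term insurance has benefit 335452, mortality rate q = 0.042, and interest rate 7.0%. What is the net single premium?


NSP = benefit * q * v
v = 1/(1+i) = 0.934579
NSP = 335452 * 0.042 * 0.934579
= 13167.2748


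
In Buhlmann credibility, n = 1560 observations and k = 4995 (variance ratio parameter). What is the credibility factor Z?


Z = n / (n + k)
= 1560 / (1560 + 4995)
= 1560 / 6555
= 0.238


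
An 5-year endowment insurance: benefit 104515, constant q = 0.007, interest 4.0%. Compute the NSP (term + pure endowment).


Term component = 3213.4646
Pure endowment = 5_p_x * v^5 * benefit = 0.965487 * 0.821927 * 104515 = 82938.8809
NSP = 86152.3454


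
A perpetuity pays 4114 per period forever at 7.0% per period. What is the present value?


PV = PMT / i
= 4114 / 0.07
= 58771.4286


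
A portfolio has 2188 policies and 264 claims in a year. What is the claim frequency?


frequency = claims / policies
= 264 / 2188
= 0.1207


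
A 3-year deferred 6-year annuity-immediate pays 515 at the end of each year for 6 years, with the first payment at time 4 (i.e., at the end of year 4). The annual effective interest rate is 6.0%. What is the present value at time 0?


PV at time 3 of the 6-year annuity-immediate:
a_n = 515 * (1-(1+0.06)^(-6))/0.06 = 2532.422
Discount back 3 years to time 0:
PV = 2532.422 * (1+0.06)^(-3)
= 2532.422 * 0.839619
= 2126.2704


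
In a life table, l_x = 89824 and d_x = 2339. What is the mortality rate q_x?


q_x = d_x / l_x
= 2339 / 89824
= 0.026


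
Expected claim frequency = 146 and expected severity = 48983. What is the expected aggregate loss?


E[S] = E[N] * E[X]
= 146 * 48983
= 7.1515e+06


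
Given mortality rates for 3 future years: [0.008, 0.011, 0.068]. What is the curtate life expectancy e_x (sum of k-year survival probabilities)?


e_x = sum_{k=1}^{n} k_p_x
k_p_x values:
  1_p_x = 0.992
  2_p_x = 0.981088
  3_p_x = 0.914374
e_x = 2.8875


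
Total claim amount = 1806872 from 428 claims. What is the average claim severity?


severity = total / number
= 1806872 / 428
= 4221.6636


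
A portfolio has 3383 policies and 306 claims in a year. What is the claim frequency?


frequency = claims / policies
= 306 / 3383
= 0.0905


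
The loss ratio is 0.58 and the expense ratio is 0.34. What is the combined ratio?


Combined ratio = loss ratio + expense ratio
= 0.58 + 0.34
= 0.92


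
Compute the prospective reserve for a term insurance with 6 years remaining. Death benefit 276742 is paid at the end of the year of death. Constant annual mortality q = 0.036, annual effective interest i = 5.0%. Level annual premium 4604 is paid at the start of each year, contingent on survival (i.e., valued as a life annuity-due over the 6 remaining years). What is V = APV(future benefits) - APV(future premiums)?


v = 1/(1+i) = 0.952381
APV(future benefits) per unit = sum_{k=0}^{5} k_p_x * q * v^(k+1) = 0.167918
APV(future benefits) = 276742 * 0.167918 = 46470.083
Life annuity-due factor ä_{x:6} = sum_{k=0}^{5} k_p_x * v^k = 4.897621
APV(future premiums) = 4604 * 4.897621 = 22548.6469
V = 46470.083 - 22548.6469
= 23921.4361


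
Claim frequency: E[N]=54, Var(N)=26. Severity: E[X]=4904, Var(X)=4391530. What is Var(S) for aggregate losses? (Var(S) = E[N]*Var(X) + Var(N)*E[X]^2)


Var(S) = E[N]*Var(X) + Var(N)*E[X]^2
= 54*4391530 + 26*4904^2
= 237142620 + 625279616
= 8.6242e+08


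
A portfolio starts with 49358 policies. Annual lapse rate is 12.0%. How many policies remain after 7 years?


remaining = initial * (1 - lapse)^years
= 49358 * (1 - 0.12)^7
= 49358 * 0.408676
= 20171.4101


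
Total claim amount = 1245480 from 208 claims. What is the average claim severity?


severity = total / number
= 1245480 / 208
= 5987.8846


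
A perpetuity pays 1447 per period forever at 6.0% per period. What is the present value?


PV = PMT / i
= 1447 / 0.06
= 24116.6667


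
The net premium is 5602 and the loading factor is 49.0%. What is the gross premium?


Gross = net * (1 + loading)
= 5602 * (1 + 0.49)
= 5602 * 1.49
= 8346.98


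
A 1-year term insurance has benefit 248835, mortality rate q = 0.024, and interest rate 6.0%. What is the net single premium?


NSP = benefit * q * v
v = 1/(1+i) = 0.943396
NSP = 248835 * 0.024 * 0.943396
= 5634.0


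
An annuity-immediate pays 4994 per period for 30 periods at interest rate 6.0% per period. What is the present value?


PV = PMT * (1 - (1+i)^(-n)) / i
= 4994 * (1 - (1+0.06)^(-30)) / 0.06
= 4994 * (1 - 0.17411) / 0.06
= 4994 * 13.764831
= 68741.5668


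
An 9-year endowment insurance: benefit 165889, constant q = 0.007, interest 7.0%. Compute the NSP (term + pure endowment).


Term component = 7380.403
Pure endowment = 9_p_x * v^9 * benefit = 0.938735 * 0.543934 * 165889 = 84704.5669
NSP = 92084.97


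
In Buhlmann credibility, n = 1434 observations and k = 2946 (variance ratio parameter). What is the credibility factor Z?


Z = n / (n + k)
= 1434 / (1434 + 2946)
= 1434 / 4380
= 0.3274


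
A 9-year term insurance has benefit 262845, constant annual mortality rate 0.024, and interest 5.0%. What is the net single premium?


NSP = benefit * sum_{k=0}^{n-1} k_p_x * q * v^(k+1)
With constant q=0.024, v=0.952381
Sum = 0.156319
NSP = 262845 * 0.156319
= 41087.5512


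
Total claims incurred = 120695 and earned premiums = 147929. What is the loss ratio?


Loss ratio = claims / premiums
= 120695 / 147929
= 0.8159


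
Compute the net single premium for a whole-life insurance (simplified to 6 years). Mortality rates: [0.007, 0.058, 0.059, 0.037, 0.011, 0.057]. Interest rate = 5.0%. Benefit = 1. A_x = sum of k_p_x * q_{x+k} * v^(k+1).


v = 0.952381
Year 0: k_p_x=1.0, q=0.007, term=0.006667
Year 1: k_p_x=0.993, q=0.058, term=0.052239
Year 2: k_p_x=0.935406, q=0.059, term=0.047674
Year 3: k_p_x=0.880217, q=0.037, term=0.026794
Year 4: k_p_x=0.847649, q=0.011, term=0.007306
Year 5: k_p_x=0.838325, q=0.057, term=0.035658
A_x = 0.1763


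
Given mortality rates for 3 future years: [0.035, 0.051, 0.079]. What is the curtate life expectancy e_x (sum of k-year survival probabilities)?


e_x = sum_{k=1}^{n} k_p_x
k_p_x values:
  1_p_x = 0.965
  2_p_x = 0.915785
  3_p_x = 0.843438
e_x = 2.7242


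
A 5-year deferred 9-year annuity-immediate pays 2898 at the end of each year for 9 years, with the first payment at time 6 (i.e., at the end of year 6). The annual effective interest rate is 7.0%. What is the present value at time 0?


PV at time 5 of the 9-year annuity-immediate:
a_n = 2898 * (1-(1+0.07)^(-9))/0.07 = 18881.1431
Discount back 5 years to time 0:
PV = 18881.1431 * (1+0.07)^(-5)
= 18881.1431 * 0.712986
= 13461.9941


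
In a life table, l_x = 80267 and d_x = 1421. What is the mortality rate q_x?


q_x = d_x / l_x
= 1421 / 80267
= 0.0177


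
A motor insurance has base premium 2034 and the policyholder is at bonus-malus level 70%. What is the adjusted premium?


adjusted = base * BM_level / 100
= 2034 * 70 / 100
= 2034 * 0.7
= 1423.8


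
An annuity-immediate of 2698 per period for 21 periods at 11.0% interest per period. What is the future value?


FV = PMT * ((1+i)^n - 1) / i
= 2698 * ((1.11)^21 - 1) / 0.11
= 2698 * (8.949166 - 1) / 0.11
= 194971.3577


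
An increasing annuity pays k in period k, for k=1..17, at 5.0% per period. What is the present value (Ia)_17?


(Ia)_n = sum_{k=1}^{n} k * v^k, v = 1/(1+i)
v = 0.952381
Sum computed term by term:
(Ia)_17 = 88.4145


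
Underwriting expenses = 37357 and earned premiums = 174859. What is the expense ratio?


Expense ratio = expenses / premiums
= 37357 / 174859
= 0.2136


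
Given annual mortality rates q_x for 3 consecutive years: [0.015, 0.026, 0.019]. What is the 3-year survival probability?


p_k = 1 - q_k for each year
Survival = product of (1 - q_k)
= 0.985 * 0.974 * 0.981
= 0.9412


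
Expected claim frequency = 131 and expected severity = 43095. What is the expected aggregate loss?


E[S] = E[N] * E[X]
= 131 * 43095
= 5.6454e+06


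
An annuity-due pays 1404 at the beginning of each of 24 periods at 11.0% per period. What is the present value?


PV_due = PMT * (1-(1+i)^(-n))/i * (1+i)
PV_immediate = 11720.7838
PV_due = 11720.7838 * 1.11
= 13010.07


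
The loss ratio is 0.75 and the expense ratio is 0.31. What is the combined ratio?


Combined ratio = loss ratio + expense ratio
= 0.75 + 0.31
= 1.06


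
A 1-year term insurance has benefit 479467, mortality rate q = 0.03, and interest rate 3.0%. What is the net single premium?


NSP = benefit * q * v
v = 1/(1+i) = 0.970874
NSP = 479467 * 0.03 * 0.970874
= 13965.0583


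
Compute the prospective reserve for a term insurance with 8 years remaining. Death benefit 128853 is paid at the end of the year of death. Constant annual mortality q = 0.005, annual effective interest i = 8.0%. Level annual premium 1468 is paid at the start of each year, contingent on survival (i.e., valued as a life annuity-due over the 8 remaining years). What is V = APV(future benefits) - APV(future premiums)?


v = 1/(1+i) = 0.925926
APV(future benefits) per unit = sum_{k=0}^{7} k_p_x * q * v^(k+1) = 0.028292
APV(future benefits) = 128853 * 0.028292 = 3645.5352
Life annuity-due factor ä_{x:8} = sum_{k=0}^{7} k_p_x * v^k = 6.111116
APV(future premiums) = 1468 * 6.111116 = 8971.1179
V = 3645.5352 - 8971.1179
= -5325.5827


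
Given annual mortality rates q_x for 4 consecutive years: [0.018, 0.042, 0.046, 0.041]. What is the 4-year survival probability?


p_k = 1 - q_k for each year
Survival = product of (1 - q_k)
= 0.982 * 0.958 * 0.954 * 0.959
= 0.8607


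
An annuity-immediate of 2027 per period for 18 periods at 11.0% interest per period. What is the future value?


FV = PMT * ((1+i)^n - 1) / i
= 2027 * ((1.11)^18 - 1) / 0.11
= 2027 * (6.543553 - 1) / 0.11
= 102152.5613


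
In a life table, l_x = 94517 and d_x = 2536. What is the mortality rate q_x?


q_x = d_x / l_x
= 2536 / 94517
= 0.0268


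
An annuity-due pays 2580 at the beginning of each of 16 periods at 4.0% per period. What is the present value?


PV_due = PMT * (1-(1+i)^(-n))/i * (1+i)
PV_immediate = 30062.9227
PV_due = 30062.9227 * 1.04
= 31265.4396


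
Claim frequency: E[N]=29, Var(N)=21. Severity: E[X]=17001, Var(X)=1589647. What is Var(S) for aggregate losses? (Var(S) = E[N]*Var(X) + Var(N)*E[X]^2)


Var(S) = E[N]*Var(X) + Var(N)*E[X]^2
= 29*1589647 + 21*17001^2
= 46099763 + 6069714021
= 6.1158e+09
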